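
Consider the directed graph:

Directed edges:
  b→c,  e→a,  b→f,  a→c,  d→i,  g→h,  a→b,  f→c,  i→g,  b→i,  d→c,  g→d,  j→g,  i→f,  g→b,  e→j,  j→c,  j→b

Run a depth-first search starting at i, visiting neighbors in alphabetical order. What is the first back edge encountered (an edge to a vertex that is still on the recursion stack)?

DFS from i (visiting neighbors in alphabetical order); mark gray on enter, black on exit:
i gray
  f gray
    c gray
    c black
  f black
  g gray
    b gray
      b→c: c black — skip
      b→f: f black — skip
      b→i: i is gray → back edge
First back edge: b → i.

b→i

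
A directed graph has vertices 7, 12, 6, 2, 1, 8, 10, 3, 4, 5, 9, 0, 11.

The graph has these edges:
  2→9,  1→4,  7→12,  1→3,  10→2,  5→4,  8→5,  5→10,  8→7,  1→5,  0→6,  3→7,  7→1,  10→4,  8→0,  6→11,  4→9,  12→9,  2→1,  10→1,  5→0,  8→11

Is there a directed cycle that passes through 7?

7 is on a cycle iff 7 can reach itself via ≥1 edge.
7 → 1 → 3 → 7 — yes.

Yes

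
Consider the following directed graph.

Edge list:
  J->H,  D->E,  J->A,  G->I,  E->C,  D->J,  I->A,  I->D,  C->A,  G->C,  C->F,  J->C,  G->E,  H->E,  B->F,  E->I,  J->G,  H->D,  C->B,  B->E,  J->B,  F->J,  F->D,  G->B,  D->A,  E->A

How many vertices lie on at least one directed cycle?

9

A vertex is on a directed cycle iff it belongs to a strongly connected component of size ≥ 2 (or has a self-loop).
The vertices on cycles are {B, C, D, E, F, G, H, I, J} — 9 in total.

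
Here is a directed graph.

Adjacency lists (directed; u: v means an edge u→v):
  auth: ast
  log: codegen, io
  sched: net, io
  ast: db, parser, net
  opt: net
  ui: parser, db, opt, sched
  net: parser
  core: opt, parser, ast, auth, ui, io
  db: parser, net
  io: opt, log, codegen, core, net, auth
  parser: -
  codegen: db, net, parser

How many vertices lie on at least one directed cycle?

A vertex is on a directed cycle iff it belongs to a strongly connected component of size ≥ 2 (or has a self-loop).
The vertices on cycles are {io, ui, log, core, sched} — 5 in total.

5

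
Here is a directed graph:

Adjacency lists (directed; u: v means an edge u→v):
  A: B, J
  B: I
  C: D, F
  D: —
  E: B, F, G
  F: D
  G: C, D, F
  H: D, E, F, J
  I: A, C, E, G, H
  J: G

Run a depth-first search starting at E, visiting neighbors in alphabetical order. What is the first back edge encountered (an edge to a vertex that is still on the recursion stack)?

DFS from E (visiting neighbors in alphabetical order); mark gray on enter, black on exit:
E gray
  B gray
    I gray
      A gray
        A→B: B is gray → back edge
First back edge: A → B.

A->B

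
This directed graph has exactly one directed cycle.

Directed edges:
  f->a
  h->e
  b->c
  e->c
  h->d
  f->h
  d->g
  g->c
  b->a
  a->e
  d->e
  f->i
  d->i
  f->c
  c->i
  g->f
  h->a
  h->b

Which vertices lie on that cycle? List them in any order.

DFS with gray/black marking from f:
f gray
  i gray
  i black
  h gray
    d gray
      e gray
        c gray
          c→i: i black — skip
        c black
      e black
      d→i: i black — skip
      g gray
        g→f: f is gray → back edge
Back edge closes the cycle f → h → d → g → f; its vertices are {d, f, g, h}.

d, f, g, h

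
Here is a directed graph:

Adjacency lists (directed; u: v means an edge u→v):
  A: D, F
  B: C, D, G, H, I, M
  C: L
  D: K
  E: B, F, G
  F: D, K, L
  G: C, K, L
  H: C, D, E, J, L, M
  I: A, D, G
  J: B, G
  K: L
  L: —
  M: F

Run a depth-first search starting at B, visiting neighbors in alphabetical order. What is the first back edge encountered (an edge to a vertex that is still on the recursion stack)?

DFS from B (visiting neighbors in alphabetical order); mark gray on enter, black on exit:
B gray
  C gray
    L gray
    L black
  C black
  D gray
    K gray
      K→L: L black — skip
    K black
  D black
  G gray
    G→C: C black — skip
    G→K: K black — skip
    G→L: L black — skip
  G black
  H gray
    H→C: C black — skip
    H→D: D black — skip
    E gray
      E→B: B is gray → back edge
First back edge: E → B.

E→B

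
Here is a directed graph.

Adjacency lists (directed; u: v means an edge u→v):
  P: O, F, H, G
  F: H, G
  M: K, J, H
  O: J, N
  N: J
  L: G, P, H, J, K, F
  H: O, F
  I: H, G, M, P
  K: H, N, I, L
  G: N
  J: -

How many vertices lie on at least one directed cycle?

A vertex is on a directed cycle iff it belongs to a strongly connected component of size ≥ 2 (or has a self-loop).
The vertices on cycles are {F, H, I, K, L, M} — 6 in total.

6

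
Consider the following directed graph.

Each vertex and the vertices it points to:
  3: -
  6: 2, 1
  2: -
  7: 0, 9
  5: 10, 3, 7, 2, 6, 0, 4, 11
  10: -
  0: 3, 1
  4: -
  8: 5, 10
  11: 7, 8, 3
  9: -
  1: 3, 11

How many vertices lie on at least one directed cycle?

7

A vertex is on a directed cycle iff it belongs to a strongly connected component of size ≥ 2 (or has a self-loop).
The vertices on cycles are {0, 1, 5, 6, 7, 8, 11} — 7 in total.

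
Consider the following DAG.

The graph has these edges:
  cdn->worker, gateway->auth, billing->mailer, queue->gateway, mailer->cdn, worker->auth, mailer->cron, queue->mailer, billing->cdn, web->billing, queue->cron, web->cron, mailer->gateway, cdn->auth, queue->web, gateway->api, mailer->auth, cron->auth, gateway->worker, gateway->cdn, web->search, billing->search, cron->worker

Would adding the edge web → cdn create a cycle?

No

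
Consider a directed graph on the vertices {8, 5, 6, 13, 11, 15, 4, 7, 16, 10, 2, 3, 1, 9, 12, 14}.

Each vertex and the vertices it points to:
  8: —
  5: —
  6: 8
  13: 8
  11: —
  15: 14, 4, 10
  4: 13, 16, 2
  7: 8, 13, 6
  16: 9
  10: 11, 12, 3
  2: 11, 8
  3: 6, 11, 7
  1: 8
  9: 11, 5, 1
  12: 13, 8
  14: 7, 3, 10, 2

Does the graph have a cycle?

No

DFS with white/gray/black marking, starting from 12:
12 gray
  13 gray
    8 gray
    8 black
  13 black
  12→8: 8 black — skip
12 black
5 gray
5 black
6 gray
  6→8: 8 black — skip
6 black
11 gray
11 black
15 gray
  14 gray
    7 gray
      7→8: 8 black — skip
      7→13: 13 black — skip
      7→6: 6 black — skip
    7 black
    3 gray
      3→6: 6 black — skip
      3→11: 11 black — skip
      3→7: 7 black — skip
    3 black
    10 gray
      10→11: 11 black — skip
      10→12: 12 black — skip
      10→3: 3 black — skip
    10 black
    2 gray
      2→11: 11 black — skip
      2→8: 8 black — skip
    2 black
  14 black
  4 gray
    4→13: 13 black — skip
    16 gray
      9 gray
        9→11: 11 black — skip
        9→5: 5 black — skip
        1 gray
          1→8: 8 black — skip
        1 black
      9 black
    16 black
    4→2: 2 black — skip
  4 black
  15→10: 10 black — skip
15 black
Every edge goes to a white or black vertex — no back edge, so the graph is acyclic.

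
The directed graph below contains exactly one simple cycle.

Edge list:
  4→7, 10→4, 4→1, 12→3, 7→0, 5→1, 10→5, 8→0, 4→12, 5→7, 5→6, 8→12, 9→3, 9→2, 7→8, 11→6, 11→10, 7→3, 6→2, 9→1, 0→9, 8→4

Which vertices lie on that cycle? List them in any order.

4, 7, 8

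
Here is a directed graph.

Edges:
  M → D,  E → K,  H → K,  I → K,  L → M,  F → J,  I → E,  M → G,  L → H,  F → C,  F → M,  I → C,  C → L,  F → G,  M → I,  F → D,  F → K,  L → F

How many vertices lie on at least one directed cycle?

5

A vertex is on a directed cycle iff it belongs to a strongly connected component of size ≥ 2 (or has a self-loop).
The vertices on cycles are {C, F, I, L, M} — 5 in total.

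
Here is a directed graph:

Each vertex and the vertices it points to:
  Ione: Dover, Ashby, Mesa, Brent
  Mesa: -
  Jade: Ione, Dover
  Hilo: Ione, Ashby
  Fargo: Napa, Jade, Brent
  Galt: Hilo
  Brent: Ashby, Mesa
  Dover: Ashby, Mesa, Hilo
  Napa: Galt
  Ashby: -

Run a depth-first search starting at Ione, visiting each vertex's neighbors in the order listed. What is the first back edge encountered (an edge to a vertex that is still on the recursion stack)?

DFS from Ione (visiting each vertex's neighbors in the order listed); mark gray on enter, black on exit:
Ione gray
  Dover gray
    Ashby gray
    Ashby black
    Mesa gray
    Mesa black
    Hilo gray
      Hilo→Ione: Ione is gray → back edge
First back edge: Hilo → Ione.

Hilo→Ione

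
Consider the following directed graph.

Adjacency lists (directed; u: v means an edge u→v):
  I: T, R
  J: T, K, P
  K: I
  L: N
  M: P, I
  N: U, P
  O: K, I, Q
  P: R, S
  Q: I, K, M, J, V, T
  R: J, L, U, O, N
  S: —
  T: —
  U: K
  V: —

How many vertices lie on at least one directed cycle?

11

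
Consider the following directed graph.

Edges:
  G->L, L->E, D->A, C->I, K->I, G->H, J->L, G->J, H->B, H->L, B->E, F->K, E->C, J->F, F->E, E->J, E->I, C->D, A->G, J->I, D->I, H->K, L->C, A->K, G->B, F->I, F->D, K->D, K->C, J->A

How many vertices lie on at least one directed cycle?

11

A vertex is on a directed cycle iff it belongs to a strongly connected component of size ≥ 2 (or has a self-loop).
The vertices on cycles are {A, B, C, D, E, F, G, H, J, K, L} — 11 in total.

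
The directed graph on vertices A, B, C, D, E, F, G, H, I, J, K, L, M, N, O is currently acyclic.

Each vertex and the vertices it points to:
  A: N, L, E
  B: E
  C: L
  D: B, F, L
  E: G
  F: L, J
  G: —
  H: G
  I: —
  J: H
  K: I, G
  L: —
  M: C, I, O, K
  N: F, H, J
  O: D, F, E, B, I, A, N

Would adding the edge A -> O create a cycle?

Adding A→O creates a cycle iff O can already reach A.
Path from O: O → A.
So O → … → A → O is a cycle.

Yes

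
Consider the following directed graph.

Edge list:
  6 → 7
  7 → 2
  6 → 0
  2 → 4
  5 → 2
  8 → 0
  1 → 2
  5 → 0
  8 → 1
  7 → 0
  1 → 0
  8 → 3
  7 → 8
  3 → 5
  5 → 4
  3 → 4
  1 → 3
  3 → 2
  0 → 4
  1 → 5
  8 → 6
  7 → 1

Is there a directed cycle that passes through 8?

8 is on a cycle iff 8 can reach itself via ≥1 edge.
8 → 6 → 7 → 8 — yes.

Yes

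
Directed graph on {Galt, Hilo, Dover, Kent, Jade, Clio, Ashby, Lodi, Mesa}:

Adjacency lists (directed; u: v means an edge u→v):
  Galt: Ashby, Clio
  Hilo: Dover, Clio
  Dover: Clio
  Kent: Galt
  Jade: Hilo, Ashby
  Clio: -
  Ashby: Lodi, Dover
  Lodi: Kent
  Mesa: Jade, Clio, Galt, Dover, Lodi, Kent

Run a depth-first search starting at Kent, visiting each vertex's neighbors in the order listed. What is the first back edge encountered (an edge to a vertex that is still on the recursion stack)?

DFS from Kent (visiting each vertex's neighbors in the order listed); mark gray on enter, black on exit:
Kent gray
  Galt gray
    Ashby gray
      Lodi gray
        Lodi→Kent: Kent is gray → back edge
First back edge: Lodi → Kent.

Lodi→Kent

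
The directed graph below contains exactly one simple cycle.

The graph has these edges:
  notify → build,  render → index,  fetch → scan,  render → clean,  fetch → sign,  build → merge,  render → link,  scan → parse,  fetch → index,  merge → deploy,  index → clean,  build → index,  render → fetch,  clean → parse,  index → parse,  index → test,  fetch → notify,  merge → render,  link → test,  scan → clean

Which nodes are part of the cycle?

DFS with gray/black marking from notify:
notify gray
  build gray
    index gray
      parse gray
      parse black
      test gray
      test black
      clean gray
        clean→parse: parse black — skip
      clean black
    index black
    merge gray
      render gray
        link gray
          link→test: test black — skip
        link black
        render→index: index black — skip
        fetch gray
          fetch→notify: notify is gray → back edge
Back edge closes the cycle notify → build → merge → render → fetch → notify; its vertices are {build, fetch, merge, notify, render}.

build, fetch, merge, notify, render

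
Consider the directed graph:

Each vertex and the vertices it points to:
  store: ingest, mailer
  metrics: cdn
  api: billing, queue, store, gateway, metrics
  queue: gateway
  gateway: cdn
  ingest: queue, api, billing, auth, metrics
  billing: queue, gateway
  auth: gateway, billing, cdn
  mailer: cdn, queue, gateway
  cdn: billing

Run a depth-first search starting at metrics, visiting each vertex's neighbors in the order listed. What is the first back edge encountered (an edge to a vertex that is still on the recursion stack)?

gateway->cdn

DFS from metrics (visiting each vertex's neighbors in the order listed); mark gray on enter, black on exit:
metrics gray
  cdn gray
    billing gray
      queue gray
        gateway gray
          gateway→cdn: cdn is gray → back edge
First back edge: gateway → cdn.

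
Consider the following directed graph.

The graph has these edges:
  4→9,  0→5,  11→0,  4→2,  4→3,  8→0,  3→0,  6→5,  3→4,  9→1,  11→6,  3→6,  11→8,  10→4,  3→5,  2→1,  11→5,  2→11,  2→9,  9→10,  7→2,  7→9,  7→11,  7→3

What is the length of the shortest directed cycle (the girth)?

For each vertex v, BFS finds the shortest path from v back to v.
The shortest such closed walk is 4 → 3 → 4, length 2.

2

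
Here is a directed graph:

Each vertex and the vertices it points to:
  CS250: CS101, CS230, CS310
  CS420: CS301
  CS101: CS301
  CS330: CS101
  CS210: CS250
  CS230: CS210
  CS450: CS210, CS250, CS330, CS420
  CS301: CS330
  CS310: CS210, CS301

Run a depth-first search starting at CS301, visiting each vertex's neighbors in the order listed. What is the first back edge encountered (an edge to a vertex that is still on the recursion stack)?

DFS from CS301 (visiting each vertex's neighbors in the order listed); mark gray on enter, black on exit:
CS301 gray
  CS330 gray
    CS101 gray
      CS101→CS301: CS301 is gray → back edge
First back edge: CS101 → CS301.

CS101→CS301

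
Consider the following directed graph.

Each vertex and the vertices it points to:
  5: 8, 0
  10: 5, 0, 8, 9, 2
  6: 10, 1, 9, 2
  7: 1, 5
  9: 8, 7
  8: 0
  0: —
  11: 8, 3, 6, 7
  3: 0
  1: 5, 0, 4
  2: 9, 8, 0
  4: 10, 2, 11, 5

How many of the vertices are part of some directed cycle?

A vertex is on a directed cycle iff it belongs to a strongly connected component of size ≥ 2 (or has a self-loop).
The vertices on cycles are {1, 2, 4, 6, 7, 9, 10, 11} — 8 in total.

8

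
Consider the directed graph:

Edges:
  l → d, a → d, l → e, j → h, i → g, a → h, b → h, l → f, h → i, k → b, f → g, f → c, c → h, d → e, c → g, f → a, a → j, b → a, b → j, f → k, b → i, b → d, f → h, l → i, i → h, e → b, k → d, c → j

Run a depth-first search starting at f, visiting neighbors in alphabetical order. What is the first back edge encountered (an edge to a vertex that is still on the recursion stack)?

b→a

DFS from f (visiting neighbors in alphabetical order); mark gray on enter, black on exit:
f gray
  a gray
    d gray
      e gray
        b gray
          b→a: a is gray → back edge
First back edge: b → a.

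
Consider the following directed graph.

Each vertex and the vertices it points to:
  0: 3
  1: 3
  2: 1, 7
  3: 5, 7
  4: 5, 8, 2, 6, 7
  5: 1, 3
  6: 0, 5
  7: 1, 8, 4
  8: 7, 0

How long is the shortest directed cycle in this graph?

For each vertex v, BFS finds the shortest path from v back to v.
The shortest such closed walk is 4 → 7 → 4, length 2.

2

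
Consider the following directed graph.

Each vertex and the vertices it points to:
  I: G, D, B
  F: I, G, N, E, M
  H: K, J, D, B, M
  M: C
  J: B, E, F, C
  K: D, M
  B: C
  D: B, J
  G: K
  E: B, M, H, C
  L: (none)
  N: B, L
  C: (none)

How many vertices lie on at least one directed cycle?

A vertex is on a directed cycle iff it belongs to a strongly connected component of size ≥ 2 (or has a self-loop).
The vertices on cycles are {D, E, F, G, H, I, J, K} — 8 in total.

8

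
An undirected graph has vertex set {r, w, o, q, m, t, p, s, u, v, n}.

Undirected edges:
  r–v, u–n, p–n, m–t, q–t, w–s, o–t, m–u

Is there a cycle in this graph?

No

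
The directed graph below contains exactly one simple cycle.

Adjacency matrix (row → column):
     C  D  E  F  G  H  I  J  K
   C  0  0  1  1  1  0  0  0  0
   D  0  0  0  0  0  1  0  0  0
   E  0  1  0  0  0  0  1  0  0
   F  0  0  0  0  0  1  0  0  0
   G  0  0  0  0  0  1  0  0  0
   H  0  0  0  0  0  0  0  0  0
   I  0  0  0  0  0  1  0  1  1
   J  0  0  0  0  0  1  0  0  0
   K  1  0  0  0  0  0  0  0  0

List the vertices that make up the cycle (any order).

DFS with gray/black marking from I:
I gray
  K gray
    C gray
      E gray
        D gray
          H gray
          H black
        D black
        E→I: I is gray → back edge
Back edge closes the cycle I → K → C → E → I; its vertices are {C, E, I, K}.

C, E, I, K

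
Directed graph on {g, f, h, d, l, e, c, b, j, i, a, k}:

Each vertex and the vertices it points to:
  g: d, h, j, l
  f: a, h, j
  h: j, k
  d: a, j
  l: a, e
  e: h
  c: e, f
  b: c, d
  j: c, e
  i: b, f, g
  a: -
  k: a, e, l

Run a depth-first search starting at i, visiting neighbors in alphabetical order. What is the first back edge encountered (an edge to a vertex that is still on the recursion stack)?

j->c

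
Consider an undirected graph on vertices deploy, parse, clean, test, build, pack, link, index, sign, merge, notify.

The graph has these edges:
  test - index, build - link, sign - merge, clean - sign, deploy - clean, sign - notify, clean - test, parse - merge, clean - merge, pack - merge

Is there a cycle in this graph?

Yes

DFS, tracking each vertex's parent; an edge to a visited non-parent vertex closes a cycle.
Start from build:
visit build (parent –)
  visit link (parent build)
    link–build: parent, skip
visit deploy (parent –)
  visit clean (parent deploy)
    visit test (parent clean)
      test–clean: parent, skip
      visit index (parent test)
        index–test: parent, skip
    visit merge (parent clean)
      visit pack (parent merge)
        pack–merge: parent, skip
      merge–clean: parent, skip
      visit sign (parent merge)
        sign–merge: parent, skip
        sign–clean: clean visited and ≠ parent → cycle
Cycle: clean – merge – sign – clean.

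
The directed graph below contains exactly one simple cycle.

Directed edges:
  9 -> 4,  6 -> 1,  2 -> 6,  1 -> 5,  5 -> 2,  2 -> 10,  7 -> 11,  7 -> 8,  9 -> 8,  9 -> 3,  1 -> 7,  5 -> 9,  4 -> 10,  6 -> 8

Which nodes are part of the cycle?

1, 2, 5, 6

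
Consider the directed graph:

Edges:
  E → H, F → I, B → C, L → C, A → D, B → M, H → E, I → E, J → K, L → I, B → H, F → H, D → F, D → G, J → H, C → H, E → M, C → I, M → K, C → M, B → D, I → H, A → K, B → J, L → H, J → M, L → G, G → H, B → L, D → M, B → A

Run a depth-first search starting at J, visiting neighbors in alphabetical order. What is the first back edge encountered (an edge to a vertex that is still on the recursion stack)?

E→H

DFS from J (visiting neighbors in alphabetical order); mark gray on enter, black on exit:
J gray
  H gray
    E gray
      E→H: H is gray → back edge
First back edge: E → H.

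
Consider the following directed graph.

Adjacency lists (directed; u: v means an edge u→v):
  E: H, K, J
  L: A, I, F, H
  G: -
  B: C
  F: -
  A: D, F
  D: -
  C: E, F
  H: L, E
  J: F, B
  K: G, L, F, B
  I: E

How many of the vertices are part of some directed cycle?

8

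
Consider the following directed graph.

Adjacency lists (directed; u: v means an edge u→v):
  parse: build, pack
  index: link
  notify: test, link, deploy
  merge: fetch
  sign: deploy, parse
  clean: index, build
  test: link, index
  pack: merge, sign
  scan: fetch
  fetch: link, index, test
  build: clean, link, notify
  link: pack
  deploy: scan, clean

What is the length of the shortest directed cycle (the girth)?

2

For each vertex v, BFS finds the shortest path from v back to v.
The shortest such closed walk is build → clean → build, length 2.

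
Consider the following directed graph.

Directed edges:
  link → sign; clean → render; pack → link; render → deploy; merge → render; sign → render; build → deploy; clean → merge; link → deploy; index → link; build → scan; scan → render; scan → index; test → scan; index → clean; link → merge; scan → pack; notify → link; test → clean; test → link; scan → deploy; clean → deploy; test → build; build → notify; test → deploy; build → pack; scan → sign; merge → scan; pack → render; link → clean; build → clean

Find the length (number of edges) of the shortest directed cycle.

For each vertex v, BFS finds the shortest path from v back to v.
The shortest such closed walk is scan → index → clean → merge → scan, length 4.

4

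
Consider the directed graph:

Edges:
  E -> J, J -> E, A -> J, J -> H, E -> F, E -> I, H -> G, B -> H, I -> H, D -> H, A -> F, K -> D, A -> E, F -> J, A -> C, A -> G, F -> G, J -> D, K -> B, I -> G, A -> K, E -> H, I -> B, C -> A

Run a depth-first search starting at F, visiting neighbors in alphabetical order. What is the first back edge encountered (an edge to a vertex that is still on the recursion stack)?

E->F

DFS from F (visiting neighbors in alphabetical order); mark gray on enter, black on exit:
F gray
  G gray
  G black
  J gray
    D gray
      H gray
        H→G: G black — skip
      H black
    D black
    E gray
      E→F: F is gray → back edge
First back edge: E → F.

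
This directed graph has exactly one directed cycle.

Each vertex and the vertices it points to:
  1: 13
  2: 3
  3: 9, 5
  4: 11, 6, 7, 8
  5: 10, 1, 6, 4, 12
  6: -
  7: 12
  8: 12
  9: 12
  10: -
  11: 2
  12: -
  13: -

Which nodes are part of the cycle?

2, 3, 4, 5, 11

DFS with gray/black marking from 5:
5 gray
  10 gray
  10 black
  1 gray
    13 gray
    13 black
  1 black
  6 gray
  6 black
  4 gray
    11 gray
      2 gray
        3 gray
          9 gray
            12 gray
            12 black
          9 black
          3→5: 5 is gray → back edge
Back edge closes the cycle 5 → 4 → 11 → 2 → 3 → 5; its vertices are {2, 3, 4, 5, 11}.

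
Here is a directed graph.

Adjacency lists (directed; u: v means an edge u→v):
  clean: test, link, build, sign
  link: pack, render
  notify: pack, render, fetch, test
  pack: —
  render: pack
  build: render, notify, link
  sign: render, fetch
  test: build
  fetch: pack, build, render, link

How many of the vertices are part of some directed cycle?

4

A vertex is on a directed cycle iff it belongs to a strongly connected component of size ≥ 2 (or has a self-loop).
The vertices on cycles are {test, build, fetch, notify} — 4 in total.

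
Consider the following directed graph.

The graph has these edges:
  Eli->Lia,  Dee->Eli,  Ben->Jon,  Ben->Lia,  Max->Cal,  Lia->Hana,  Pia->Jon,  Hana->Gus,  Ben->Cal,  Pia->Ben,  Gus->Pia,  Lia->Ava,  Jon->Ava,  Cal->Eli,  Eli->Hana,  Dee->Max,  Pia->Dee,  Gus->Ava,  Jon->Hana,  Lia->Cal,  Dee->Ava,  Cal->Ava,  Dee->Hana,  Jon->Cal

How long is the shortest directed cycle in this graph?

3

For each vertex v, BFS finds the shortest path from v back to v.
The shortest such closed walk is Eli → Lia → Cal → Eli, length 3.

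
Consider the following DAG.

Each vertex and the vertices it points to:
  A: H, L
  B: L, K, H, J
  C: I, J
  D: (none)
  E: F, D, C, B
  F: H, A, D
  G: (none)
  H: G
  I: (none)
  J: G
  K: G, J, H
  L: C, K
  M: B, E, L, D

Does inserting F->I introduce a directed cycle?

No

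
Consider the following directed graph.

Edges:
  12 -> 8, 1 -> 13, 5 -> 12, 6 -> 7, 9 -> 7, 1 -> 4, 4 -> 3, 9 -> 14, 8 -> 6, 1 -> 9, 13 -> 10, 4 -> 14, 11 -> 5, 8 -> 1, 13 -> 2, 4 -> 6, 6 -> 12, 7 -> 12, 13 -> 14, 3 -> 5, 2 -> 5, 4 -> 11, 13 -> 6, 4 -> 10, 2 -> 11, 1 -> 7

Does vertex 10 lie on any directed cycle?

No

10 lies on a cycle iff there is a path from 10 back to itself.
Exploring from 10, it never reaches itself; equivalently, its strongly connected component is a singleton.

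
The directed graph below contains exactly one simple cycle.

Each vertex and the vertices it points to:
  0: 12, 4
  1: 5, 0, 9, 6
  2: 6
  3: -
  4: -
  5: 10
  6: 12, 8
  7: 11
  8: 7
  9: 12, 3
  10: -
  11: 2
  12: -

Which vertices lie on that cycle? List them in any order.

DFS with gray/black marking from 6:
6 gray
  12 gray
  12 black
  8 gray
    7 gray
      11 gray
        2 gray
          2→6: 6 is gray → back edge
Back edge closes the cycle 6 → 8 → 7 → 11 → 2 → 6; its vertices are {2, 6, 7, 8, 11}.

2, 6, 7, 8, 11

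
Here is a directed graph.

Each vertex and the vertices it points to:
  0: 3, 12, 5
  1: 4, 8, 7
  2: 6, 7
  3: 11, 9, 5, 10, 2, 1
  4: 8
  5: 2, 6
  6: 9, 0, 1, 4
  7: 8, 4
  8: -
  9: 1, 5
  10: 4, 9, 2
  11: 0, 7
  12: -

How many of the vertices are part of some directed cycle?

8

A vertex is on a directed cycle iff it belongs to a strongly connected component of size ≥ 2 (or has a self-loop).
The vertices on cycles are {0, 2, 3, 5, 6, 9, 10, 11} — 8 in total.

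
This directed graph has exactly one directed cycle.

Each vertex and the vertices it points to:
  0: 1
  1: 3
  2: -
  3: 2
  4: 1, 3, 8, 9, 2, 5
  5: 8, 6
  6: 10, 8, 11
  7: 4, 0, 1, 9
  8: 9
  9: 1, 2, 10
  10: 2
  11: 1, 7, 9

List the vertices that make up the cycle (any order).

4, 5, 6, 7, 11

DFS with gray/black marking from 7:
7 gray
  4 gray
    1 gray
      3 gray
        2 gray
        2 black
      3 black
    1 black
    4→3: 3 black — skip
    8 gray
      9 gray
        9→1: 1 black — skip
        9→2: 2 black — skip
        10 gray
          10→2: 2 black — skip
        10 black
      9 black
    8 black
    4→9: 9 black — skip
    4→2: 2 black — skip
    5 gray
      5→8: 8 black — skip
      6 gray
        6→10: 10 black — skip
        6→8: 8 black — skip
        11 gray
          11→1: 1 black — skip
          11→7: 7 is gray → back edge
Back edge closes the cycle 7 → 4 → 5 → 6 → 11 → 7; its vertices are {4, 5, 6, 7, 11}.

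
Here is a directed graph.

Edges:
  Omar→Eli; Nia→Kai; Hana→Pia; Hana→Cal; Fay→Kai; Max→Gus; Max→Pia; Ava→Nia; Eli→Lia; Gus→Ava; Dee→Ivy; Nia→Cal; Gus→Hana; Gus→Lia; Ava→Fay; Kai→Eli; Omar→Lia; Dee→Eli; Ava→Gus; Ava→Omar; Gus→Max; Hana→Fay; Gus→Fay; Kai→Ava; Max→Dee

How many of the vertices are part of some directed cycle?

7

A vertex is on a directed cycle iff it belongs to a strongly connected component of size ≥ 2 (or has a self-loop).
The vertices on cycles are {Ava, Fay, Gus, Kai, Max, Nia, Hana} — 7 in total.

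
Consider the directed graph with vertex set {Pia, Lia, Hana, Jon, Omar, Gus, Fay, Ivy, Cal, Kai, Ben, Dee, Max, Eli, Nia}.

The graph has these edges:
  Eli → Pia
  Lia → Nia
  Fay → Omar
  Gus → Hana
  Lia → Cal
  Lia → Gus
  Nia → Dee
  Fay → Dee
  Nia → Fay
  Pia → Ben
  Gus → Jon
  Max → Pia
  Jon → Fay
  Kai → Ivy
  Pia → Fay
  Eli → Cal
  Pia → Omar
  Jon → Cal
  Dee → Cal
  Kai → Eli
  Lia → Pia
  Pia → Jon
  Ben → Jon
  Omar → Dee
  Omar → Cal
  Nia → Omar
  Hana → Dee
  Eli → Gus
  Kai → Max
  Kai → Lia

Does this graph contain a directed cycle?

DFS with white/gray/black marking, starting from Gus:
Gus gray
  Jon gray
    Fay gray
      Omar gray
        Dee gray
          Cal gray
          Cal black
        Dee black
        Omar→Cal: Cal black — skip
      Omar black
      Fay→Dee: Dee black — skip
    Fay black
    Jon→Cal: Cal black — skip
  Jon black
  Hana gray
    Hana→Dee: Dee black — skip
  Hana black
Gus black
Pia gray
  Pia→Omar: Omar black — skip
  Ben gray
    Ben→Jon: Jon black — skip
  Ben black
  Pia→Fay: Fay black — skip
  Pia→Jon: Jon black — skip
Pia black
Lia gray
  Lia→Pia: Pia black — skip
  Lia→Cal: Cal black — skip
  Nia gray
    Nia→Omar: Omar black — skip
    Nia→Fay: Fay black — skip
    Nia→Dee: Dee black — skip
  Nia black
  Lia→Gus: Gus black — skip
Lia black
Ivy gray
Ivy black
Kai gray
  Eli gray
    Eli→Pia: Pia black — skip
    Eli→Gus: Gus black — skip
    Eli→Cal: Cal black — skip
  Eli black
  Max gray
    Max→Pia: Pia black — skip
  Max black
  Kai→Ivy: Ivy black — skip
  Kai→Lia: Lia black — skip
Kai black
Every edge goes to a white or black vertex — no back edge, so the graph is acyclic.

No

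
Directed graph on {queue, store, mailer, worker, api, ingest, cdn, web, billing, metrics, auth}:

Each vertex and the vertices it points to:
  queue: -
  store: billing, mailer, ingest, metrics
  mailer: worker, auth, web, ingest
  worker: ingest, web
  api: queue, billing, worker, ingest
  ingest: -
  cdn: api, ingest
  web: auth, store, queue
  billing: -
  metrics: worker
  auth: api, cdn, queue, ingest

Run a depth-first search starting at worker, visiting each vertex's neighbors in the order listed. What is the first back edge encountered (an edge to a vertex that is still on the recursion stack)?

DFS from worker (visiting each vertex's neighbors in the order listed); mark gray on enter, black on exit:
worker gray
  ingest gray
  ingest black
  web gray
    auth gray
      api gray
        queue gray
        queue black
        billing gray
        billing black
        api→worker: worker is gray → back edge
First back edge: api → worker.

api->worker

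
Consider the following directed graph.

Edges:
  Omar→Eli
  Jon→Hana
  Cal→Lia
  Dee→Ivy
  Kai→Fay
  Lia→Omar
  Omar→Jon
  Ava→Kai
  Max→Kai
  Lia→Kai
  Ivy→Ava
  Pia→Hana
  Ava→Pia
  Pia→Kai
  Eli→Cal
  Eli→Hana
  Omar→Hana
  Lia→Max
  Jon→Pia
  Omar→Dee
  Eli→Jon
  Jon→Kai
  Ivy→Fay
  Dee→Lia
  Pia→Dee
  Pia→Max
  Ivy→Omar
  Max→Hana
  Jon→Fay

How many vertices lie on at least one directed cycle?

A vertex is on a directed cycle iff it belongs to a strongly connected component of size ≥ 2 (or has a self-loop).
The vertices on cycles are {Ava, Cal, Dee, Eli, Ivy, Jon, Lia, Pia, Omar} — 9 in total.

9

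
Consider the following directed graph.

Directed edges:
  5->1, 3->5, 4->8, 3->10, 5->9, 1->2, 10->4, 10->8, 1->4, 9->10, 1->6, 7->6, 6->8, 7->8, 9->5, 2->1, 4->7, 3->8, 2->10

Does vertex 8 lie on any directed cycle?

No

8 lies on a cycle iff there is a path from 8 back to itself.
Exploring from 8, it never reaches itself; equivalently, its strongly connected component is a singleton.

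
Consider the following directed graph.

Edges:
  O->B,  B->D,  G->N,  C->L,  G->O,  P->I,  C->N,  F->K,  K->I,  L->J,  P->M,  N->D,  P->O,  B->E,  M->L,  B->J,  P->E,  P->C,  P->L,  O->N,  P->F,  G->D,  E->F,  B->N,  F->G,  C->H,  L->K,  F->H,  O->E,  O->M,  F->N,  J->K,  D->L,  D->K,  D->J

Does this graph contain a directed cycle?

Yes

DFS with white/gray/black marking, starting from I:
I gray
I black
B gray
  E gray
    F gray
      H gray
      H black
      G gray
        O gray
          N gray
            D gray
              L gray
                K gray
                  K→I: I black — skip
                K black
                J gray
                  J→K: K black — skip
                J black
              L black
              D→J: J black — skip
              D→K: K black — skip
            D black
          N black
          O→B: B is gray → back edge
Back edge found, so a cycle exists: B → E → F → G → O → B.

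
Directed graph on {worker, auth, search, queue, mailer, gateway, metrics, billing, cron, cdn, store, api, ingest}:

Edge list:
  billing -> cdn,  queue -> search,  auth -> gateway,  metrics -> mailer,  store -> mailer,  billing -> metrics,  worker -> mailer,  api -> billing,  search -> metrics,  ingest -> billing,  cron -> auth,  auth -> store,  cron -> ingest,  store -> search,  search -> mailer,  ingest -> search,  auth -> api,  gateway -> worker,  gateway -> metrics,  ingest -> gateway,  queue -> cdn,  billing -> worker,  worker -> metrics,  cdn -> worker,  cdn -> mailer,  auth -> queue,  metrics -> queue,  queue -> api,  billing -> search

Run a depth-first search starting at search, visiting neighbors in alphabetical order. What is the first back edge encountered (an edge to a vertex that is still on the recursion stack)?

DFS from search (visiting neighbors in alphabetical order); mark gray on enter, black on exit:
search gray
  mailer gray
  mailer black
  metrics gray
    metrics→mailer: mailer black — skip
    queue gray
      api gray
        billing gray
          cdn gray
            cdn→mailer: mailer black — skip
            worker gray
              worker→mailer: mailer black — skip
              worker→metrics: metrics is gray → back edge
First back edge: worker → metrics.

worker→metrics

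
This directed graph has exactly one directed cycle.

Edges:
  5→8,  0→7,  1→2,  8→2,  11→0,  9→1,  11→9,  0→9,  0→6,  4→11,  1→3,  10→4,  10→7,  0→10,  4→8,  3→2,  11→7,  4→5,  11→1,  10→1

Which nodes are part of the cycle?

0, 4, 10, 11

DFS with gray/black marking from 4:
4 gray
  11 gray
    7 gray
    7 black
    9 gray
      1 gray
        3 gray
          2 gray
          2 black
        3 black
        1→2: 2 black — skip
      1 black
    9 black
    0 gray
      0→7: 7 black — skip
      0→9: 9 black — skip
      6 gray
      6 black
      10 gray
        10→7: 7 black — skip
        10→1: 1 black — skip
        10→4: 4 is gray → back edge
Back edge closes the cycle 4 → 11 → 0 → 10 → 4; its vertices are {0, 4, 10, 11}.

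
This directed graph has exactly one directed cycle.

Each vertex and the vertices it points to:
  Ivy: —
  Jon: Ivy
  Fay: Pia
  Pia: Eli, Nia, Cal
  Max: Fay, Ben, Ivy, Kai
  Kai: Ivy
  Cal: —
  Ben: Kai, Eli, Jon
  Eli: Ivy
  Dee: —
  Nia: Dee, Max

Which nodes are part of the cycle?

DFS with gray/black marking from Fay:
Fay gray
  Pia gray
    Eli gray
      Ivy gray
      Ivy black
    Eli black
    Nia gray
      Dee gray
      Dee black
      Max gray
        Max→Fay: Fay is gray → back edge
Back edge closes the cycle Fay → Pia → Nia → Max → Fay; its vertices are {Fay, Max, Nia, Pia}.

Fay, Max, Nia, Pia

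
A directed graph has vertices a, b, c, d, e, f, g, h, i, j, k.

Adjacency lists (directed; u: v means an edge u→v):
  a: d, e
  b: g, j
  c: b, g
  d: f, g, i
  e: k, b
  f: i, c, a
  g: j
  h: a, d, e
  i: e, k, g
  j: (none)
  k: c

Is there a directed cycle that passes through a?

Yes

a is on a cycle iff a can reach itself via ≥1 edge.
a → d → f → a — yes.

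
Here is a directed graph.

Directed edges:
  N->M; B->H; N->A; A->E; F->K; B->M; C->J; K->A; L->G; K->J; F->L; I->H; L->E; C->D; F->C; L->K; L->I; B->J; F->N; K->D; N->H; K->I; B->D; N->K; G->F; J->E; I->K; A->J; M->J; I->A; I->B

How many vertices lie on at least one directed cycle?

A vertex is on a directed cycle iff it belongs to a strongly connected component of size ≥ 2 (or has a self-loop).
The vertices on cycles are {F, G, I, K, L} — 5 in total.

5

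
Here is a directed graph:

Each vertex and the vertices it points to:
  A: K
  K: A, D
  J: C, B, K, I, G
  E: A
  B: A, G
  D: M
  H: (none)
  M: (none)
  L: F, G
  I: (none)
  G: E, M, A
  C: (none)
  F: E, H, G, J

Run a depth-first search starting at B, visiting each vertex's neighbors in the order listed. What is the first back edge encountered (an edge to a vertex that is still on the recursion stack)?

K->A

DFS from B (visiting each vertex's neighbors in the order listed); mark gray on enter, black on exit:
B gray
  A gray
    K gray
      K→A: A is gray → back edge
First back edge: K → A.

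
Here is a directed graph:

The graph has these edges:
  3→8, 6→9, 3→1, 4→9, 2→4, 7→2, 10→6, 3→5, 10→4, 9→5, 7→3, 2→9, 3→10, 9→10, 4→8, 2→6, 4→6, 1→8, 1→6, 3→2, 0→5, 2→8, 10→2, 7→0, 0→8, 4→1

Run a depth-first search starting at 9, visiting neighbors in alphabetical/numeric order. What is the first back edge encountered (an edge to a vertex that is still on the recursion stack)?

6->9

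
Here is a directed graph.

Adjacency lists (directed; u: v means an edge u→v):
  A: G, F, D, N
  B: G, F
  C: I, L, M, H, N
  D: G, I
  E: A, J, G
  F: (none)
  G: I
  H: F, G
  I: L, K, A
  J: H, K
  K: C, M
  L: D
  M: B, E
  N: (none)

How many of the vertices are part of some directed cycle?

A vertex is on a directed cycle iff it belongs to a strongly connected component of size ≥ 2 (or has a self-loop).
The vertices on cycles are {A, B, C, D, E, G, H, I, J, K, L, M} — 12 in total.

12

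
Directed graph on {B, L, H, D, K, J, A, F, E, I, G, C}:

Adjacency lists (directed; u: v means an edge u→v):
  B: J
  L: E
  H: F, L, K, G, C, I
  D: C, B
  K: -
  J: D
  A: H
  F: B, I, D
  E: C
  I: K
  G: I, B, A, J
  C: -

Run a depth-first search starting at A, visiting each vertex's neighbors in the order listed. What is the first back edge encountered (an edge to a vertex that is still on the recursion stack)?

DFS from A (visiting each vertex's neighbors in the order listed); mark gray on enter, black on exit:
A gray
  H gray
    F gray
      B gray
        J gray
          D gray
            C gray
            C black
            D→B: B is gray → back edge
First back edge: D → B.

D->B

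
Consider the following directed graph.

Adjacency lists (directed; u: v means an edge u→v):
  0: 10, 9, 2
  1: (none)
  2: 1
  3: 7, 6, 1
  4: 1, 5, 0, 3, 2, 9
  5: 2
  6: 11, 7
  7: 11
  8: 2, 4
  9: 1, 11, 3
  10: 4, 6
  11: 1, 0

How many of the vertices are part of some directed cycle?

8

A vertex is on a directed cycle iff it belongs to a strongly connected component of size ≥ 2 (or has a self-loop).
The vertices on cycles are {0, 3, 4, 6, 7, 9, 10, 11} — 8 in total.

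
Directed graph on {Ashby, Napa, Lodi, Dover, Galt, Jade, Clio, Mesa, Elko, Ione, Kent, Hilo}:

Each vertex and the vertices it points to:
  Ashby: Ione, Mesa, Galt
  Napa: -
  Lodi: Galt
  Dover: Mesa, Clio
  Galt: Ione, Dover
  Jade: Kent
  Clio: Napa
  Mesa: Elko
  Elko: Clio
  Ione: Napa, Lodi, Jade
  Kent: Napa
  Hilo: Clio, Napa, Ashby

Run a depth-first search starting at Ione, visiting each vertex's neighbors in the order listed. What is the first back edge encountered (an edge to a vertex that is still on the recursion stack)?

Galt->Ione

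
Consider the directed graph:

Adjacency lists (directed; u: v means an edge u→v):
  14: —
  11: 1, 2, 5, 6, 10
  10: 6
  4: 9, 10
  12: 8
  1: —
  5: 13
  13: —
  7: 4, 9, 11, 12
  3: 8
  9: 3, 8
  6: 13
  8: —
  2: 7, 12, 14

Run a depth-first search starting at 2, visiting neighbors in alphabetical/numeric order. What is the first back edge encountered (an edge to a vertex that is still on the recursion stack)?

11->2

DFS from 2 (visiting neighbors in alphabetical/numeric order); mark gray on enter, black on exit:
2 gray
  7 gray
    4 gray
      9 gray
        3 gray
          8 gray
          8 black
        3 black
        9→8: 8 black — skip
      9 black
      10 gray
        6 gray
          13 gray
          13 black
        6 black
      10 black
    4 black
    7→9: 9 black — skip
    11 gray
      1 gray
      1 black
      11→2: 2 is gray → back edge
First back edge: 11 → 2.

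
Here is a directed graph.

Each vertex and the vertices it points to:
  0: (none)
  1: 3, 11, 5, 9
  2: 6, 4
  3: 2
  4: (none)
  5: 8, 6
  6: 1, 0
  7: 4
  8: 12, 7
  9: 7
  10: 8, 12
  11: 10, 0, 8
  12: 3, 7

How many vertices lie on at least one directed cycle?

9

A vertex is on a directed cycle iff it belongs to a strongly connected component of size ≥ 2 (or has a self-loop).
The vertices on cycles are {1, 2, 3, 5, 6, 8, 10, 11, 12} — 9 in total.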